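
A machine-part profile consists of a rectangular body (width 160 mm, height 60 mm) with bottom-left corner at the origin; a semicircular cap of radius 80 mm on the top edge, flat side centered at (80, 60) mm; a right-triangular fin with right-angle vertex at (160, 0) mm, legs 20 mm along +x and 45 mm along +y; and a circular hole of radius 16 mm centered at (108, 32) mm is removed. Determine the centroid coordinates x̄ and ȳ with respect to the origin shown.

Part | A | x̄ᵢ | ȳᵢ | A·x̄ᵢ | A·ȳᵢ
rectangular body | 9600.00 | 80.00 | 30.00 | 768000.00 | 288000.00
semicircular top | 10053.10 | 80.00 | 93.95 | 804247.72 | 944519.12
triangular fin | 450.00 | 166.67 | 15.00 | 75000.00 | 6750.00
hole | -804.25 | 108.00 | 32.00 | -86858.75 | -25735.93
Σ | 19298.85 |  |  | 1560388.97 | 1213533.20
x̄ = 1560388.97 / 19298.85 = 80.85 mm
ȳ = 1213533.20 / 19298.85 = 62.88 mm

x̄ = 80.85 mm, ȳ = 62.88 mm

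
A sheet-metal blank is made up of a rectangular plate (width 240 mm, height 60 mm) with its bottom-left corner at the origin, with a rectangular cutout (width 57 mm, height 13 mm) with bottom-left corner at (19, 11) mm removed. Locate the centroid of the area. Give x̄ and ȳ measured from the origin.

x̄ = 123.93 mm, ȳ = 30.68 mm

Part | A | x̄ᵢ | ȳᵢ | A·x̄ᵢ | A·ȳᵢ
plate | 14400.00 | 120.00 | 30.00 | 1728000.00 | 432000.00
hole | -741.00 | 47.50 | 17.50 | -35197.50 | -12967.50
Σ | 13659.00 |  |  | 1692802.50 | 419032.50
x̄ = 1692802.50 / 13659.00 = 123.93 mm
ȳ = 419032.50 / 13659.00 = 30.68 mm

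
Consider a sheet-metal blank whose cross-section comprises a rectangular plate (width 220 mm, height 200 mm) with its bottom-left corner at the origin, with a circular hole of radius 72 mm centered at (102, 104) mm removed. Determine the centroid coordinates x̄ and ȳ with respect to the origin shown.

x̄ = 114.70 mm, ȳ = 97.65 mm

Part | A | x̄ᵢ | ȳᵢ | A·x̄ᵢ | A·ȳᵢ
plate | 44000.00 | 110.00 | 100.00 | 4840000.00 | 4400000.00
hole | -16286.02 | 102.00 | 104.00 | -1661173.66 | -1693745.70
Σ | 27713.98 |  |  | 3178826.34 | 2706254.30
x̄ = 3178826.34 / 27713.98 = 114.70 mm
ȳ = 2706254.30 / 27713.98 = 97.65 mm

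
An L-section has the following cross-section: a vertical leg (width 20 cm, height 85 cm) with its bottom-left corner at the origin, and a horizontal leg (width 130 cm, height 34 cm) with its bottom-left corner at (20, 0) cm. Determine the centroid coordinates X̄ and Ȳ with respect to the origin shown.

X̄ = 64.17 cm, Ȳ = 24.08 cm

vertical leg: A = 20 × 85 = 1700.00, centroid at (10.00, 42.50).
horizontal leg: A = 130 × 34 = 4420.00, centroid at (85.00, 17.00).
ΣA = 6120.00 cm²
ΣAX̄ = (1700.00)(10.00) + (4420.00)(85.00) = 392700.00 cm³
ΣAȲ = (1700.00)(42.50) + (4420.00)(17.00) = 147390.00 cm³
X̄ = 392700.00 / 6120.00 = 64.17 cm
Ȳ = 147390.00 / 6120.00 = 24.08 cm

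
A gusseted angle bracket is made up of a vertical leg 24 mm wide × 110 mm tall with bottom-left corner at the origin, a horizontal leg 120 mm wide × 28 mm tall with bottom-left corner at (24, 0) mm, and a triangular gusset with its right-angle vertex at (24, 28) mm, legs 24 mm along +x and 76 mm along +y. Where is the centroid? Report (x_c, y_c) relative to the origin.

x_c = 49.64 mm, y_c = 34.85 mm

Part | A | x̄ᵢ | ȳᵢ | A·x̄ᵢ | A·ȳᵢ
vertical leg | 2640.00 | 12.00 | 55.00 | 31680.00 | 145200.00
horizontal leg | 3360.00 | 84.00 | 14.00 | 282240.00 | 47040.00
gusset | 912.00 | 32.00 | 53.33 | 29184.00 | 48640.00
Σ | 6912.00 |  |  | 343104.00 | 240880.00
x_c = 343104.00 / 6912.00 = 49.64 mm
y_c = 240880.00 / 6912.00 = 34.85 mm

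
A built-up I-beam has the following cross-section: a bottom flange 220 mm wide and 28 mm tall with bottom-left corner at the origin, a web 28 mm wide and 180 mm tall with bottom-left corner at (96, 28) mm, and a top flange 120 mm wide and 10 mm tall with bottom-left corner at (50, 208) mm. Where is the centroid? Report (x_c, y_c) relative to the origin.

x_c = 110.00 mm, y_c = 75.53 mm

bottom flange: A = 220 × 28 = 6160.00, centroid at (110.00, 14.00).
web: A = 28 × 180 = 5040.00, centroid at (110.00, 118.00).
top flange: A = 120 × 10 = 1200.00, centroid at (110.00, 213.00).
ΣA = 12400.00 mm²
ΣAx_c = (6160.00)(110.00) + (5040.00)(110.00) + (1200.00)(110.00) = 1364000.00 mm³
ΣAy_c = (6160.00)(14.00) + (5040.00)(118.00) + (1200.00)(213.00) = 936560.00 mm³
x_c = 1364000.00 / 12400.00 = 110.00 mm
y_c = 936560.00 / 12400.00 = 75.53 mm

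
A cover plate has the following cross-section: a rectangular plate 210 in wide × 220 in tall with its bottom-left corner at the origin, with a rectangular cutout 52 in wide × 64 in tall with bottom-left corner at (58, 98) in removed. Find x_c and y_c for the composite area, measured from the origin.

plate: A = 210 × 220 = 46200.00, centroid at (105.00, 110.00).
hole: A = −(52 × 64) = -3328.00, centroid at (84.00, 130.00).
ΣA = 42872.00 in²
ΣAx_c = (46200.00)(105.00) + (-3328.00)(84.00) = 4571448.00 in³
ΣAy_c = (46200.00)(110.00) + (-3328.00)(130.00) = 4649360.00 in³
x_c = 4571448.00 / 42872.00 = 106.63 in
y_c = 4649360.00 / 42872.00 = 108.45 in

x_c = 106.63 in, y_c = 108.45 in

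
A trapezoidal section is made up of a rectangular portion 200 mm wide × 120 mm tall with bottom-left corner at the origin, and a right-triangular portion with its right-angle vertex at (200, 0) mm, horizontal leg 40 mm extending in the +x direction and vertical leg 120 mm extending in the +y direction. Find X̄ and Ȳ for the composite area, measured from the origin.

rectangular portion: A = 200 × 120 = 24000.00, centroid at (100.00, 60.00).
triangular portion: A = ½·40·120 = 2400.00, centroid at (213.33, 40.00).
ΣA = 26400.00 mm², ΣAX̄ = 2912000.00 mm³, ΣAȲ = 1536000.00 mm³.
X̄ = 2912000.00/26400.00 = 110.30 mm; Ȳ = 1536000.00/26400.00 = 58.18 mm.

X̄ = 110.30 mm, Ȳ = 58.18 mm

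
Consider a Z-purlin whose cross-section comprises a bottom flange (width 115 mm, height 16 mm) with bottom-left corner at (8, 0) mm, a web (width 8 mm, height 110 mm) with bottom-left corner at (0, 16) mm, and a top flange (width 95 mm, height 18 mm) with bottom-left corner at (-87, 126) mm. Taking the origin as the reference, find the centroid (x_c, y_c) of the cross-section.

x_c = 12.75 mm, y_c = 69.54 mm

Part | A | x̄ᵢ | ȳᵢ | A·x̄ᵢ | A·ȳᵢ
bottom flange | 1840.00 | 65.50 | 8.00 | 120520.00 | 14720.00
web | 880.00 | 4.00 | 71.00 | 3520.00 | 62480.00
top flange | 1710.00 | -39.50 | 135.00 | -67545.00 | 230850.00
Σ | 4430.00 |  |  | 56495.00 | 308050.00
x_c = 56495.00 / 4430.00 = 12.75 mm
y_c = 308050.00 / 4430.00 = 69.54 mm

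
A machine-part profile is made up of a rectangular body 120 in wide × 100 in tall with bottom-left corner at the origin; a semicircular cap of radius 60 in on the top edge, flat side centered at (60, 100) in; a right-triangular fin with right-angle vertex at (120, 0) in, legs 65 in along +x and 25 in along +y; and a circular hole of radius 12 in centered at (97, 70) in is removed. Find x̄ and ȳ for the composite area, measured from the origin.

rectangular body: A = 120 × 100 = 12000.00, centroid at (60.00, 50.00).
semicircular top: A = ½π·60² = 5654.87, centroid at (60.00, 125.46).
triangular fin: A = ½·65·25 = 812.50, centroid at (141.67, 8.33).
hole: A = −π·12² = -452.39, centroid at (97.00, 70.00).
ΣA = 18014.98 in², ΣAx̄ = 1130514.41 in³, ΣAȳ = 1284590.26 in³.
x̄ = 1130514.41/18014.98 = 62.75 in; ȳ = 1284590.26/18014.98 = 71.31 in.

x̄ = 62.75 in, ȳ = 71.31 in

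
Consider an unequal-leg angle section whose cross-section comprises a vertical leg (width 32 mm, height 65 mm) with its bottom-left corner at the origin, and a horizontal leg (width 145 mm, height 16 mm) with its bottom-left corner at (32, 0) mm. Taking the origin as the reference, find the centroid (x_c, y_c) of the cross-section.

x_c = 62.66 mm, y_c = 19.58 mm

vertical leg: A = 32 × 65 = 2080.00, centroid at (16.00, 32.50).
horizontal leg: A = 145 × 16 = 2320.00, centroid at (104.50, 8.00).
ΣA = 4400.00 mm², ΣAx_c = 275720.00 mm³, ΣAy_c = 86160.00 mm³.
x_c = 275720.00/4400.00 = 62.66 mm; y_c = 86160.00/4400.00 = 19.58 mm.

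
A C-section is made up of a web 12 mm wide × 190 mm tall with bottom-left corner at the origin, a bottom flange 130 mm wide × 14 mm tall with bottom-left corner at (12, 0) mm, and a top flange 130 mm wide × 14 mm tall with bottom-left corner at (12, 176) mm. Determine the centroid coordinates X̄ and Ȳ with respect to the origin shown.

Part | A | x̄ᵢ | ȳᵢ | A·x̄ᵢ | A·ȳᵢ
web | 2280.00 | 6.00 | 95.00 | 13680.00 | 216600.00
bottom flange | 1820.00 | 77.00 | 7.00 | 140140.00 | 12740.00
top flange | 1820.00 | 77.00 | 183.00 | 140140.00 | 333060.00
Σ | 5920.00 |  |  | 293960.00 | 562400.00
X̄ = 293960.00 / 5920.00 = 49.66 mm
Ȳ = 562400.00 / 5920.00 = 95.00 mm

X̄ = 49.66 mm, Ȳ = 95.00 mm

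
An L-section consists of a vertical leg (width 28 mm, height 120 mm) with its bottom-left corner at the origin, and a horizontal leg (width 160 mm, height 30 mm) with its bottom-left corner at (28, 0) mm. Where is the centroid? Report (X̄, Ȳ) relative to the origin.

X̄ = 69.29 mm, Ȳ = 33.53 mm

vertical leg: A = 28 × 120 = 3360.00, centroid at (14.00, 60.00).
horizontal leg: A = 160 × 30 = 4800.00, centroid at (108.00, 15.00).
ΣA = 8160.00 mm²
ΣAX̄ = (3360.00)(14.00) + (4800.00)(108.00) = 565440.00 mm³
ΣAȲ = (3360.00)(60.00) + (4800.00)(15.00) = 273600.00 mm³
X̄ = 565440.00 / 8160.00 = 69.29 mm
Ȳ = 273600.00 / 8160.00 = 33.53 mm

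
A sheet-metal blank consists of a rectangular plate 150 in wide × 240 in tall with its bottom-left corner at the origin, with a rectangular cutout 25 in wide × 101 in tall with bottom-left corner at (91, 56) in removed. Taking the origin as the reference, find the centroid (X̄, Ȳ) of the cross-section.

plate: A = 150 × 240 = 36000.00, centroid at (75.00, 120.00).
hole: A = −(25 × 101) = -2525.00, centroid at (103.50, 106.50).
ΣA = 33475.00 in², ΣAX̄ = 2438662.50 in³, ΣAȲ = 4051087.50 in³.
X̄ = 2438662.50/33475.00 = 72.85 in; Ȳ = 4051087.50/33475.00 = 121.02 in.

X̄ = 72.85 in, Ȳ = 121.02 in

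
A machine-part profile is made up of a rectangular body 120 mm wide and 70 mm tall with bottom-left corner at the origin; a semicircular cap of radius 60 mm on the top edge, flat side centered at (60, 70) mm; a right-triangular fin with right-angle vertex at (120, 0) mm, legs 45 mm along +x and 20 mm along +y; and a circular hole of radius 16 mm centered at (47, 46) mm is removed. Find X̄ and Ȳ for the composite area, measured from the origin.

X̄ = 63.23 mm, Ȳ = 58.38 mm

Part | A | x̄ᵢ | ȳᵢ | A·x̄ᵢ | A·ȳᵢ
rectangular body | 8400.00 | 60.00 | 35.00 | 504000.00 | 294000.00
semicircular top | 5654.87 | 60.00 | 95.46 | 339292.01 | 539840.67
triangular fin | 450.00 | 135.00 | 6.67 | 60750.00 | 3000.00
hole | -804.25 | 47.00 | 46.00 | -37799.64 | -36995.40
Σ | 13700.62 |  |  | 866242.36 | 799845.28
X̄ = 866242.36 / 13700.62 = 63.23 mm
Ȳ = 799845.28 / 13700.62 = 58.38 mm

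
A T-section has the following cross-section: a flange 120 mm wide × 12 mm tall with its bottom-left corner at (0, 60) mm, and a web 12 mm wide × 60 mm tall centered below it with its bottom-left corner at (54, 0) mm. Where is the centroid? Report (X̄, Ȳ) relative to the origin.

web: A = 12 × 60 = 720.00, centroid at (60.00, 30.00).
flange: A = 120 × 12 = 1440.00, centroid at (60.00, 66.00).
ΣA = 2160.00 mm², ΣAX̄ = 129600.00 mm³, ΣAȲ = 116640.00 mm³.
X̄ = 129600.00/2160.00 = 60.00 mm; Ȳ = 116640.00/2160.00 = 54.00 mm.

X̄ = 60.00 mm, Ȳ = 54.00 mm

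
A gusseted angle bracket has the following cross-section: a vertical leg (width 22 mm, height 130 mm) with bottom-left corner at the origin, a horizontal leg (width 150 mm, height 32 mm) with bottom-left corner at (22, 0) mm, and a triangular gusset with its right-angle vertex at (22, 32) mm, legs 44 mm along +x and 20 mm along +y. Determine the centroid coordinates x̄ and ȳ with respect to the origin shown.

x̄ = 63.36 mm, ȳ = 34.53 mm

vertical leg: A = 22 × 130 = 2860.00, centroid at (11.00, 65.00).
horizontal leg: A = 150 × 32 = 4800.00, centroid at (97.00, 16.00).
gusset: A = ½·44·20 = 440.00, centroid at (36.67, 38.67).
ΣA = 8100.00 mm²
ΣAx̄ = (2860.00)(11.00) + (4800.00)(97.00) + (440.00)(36.67) = 513193.33 mm³
ΣAȳ = (2860.00)(65.00) + (4800.00)(16.00) + (440.00)(38.67) = 279713.33 mm³
x̄ = 513193.33 / 8100.00 = 63.36 mm
ȳ = 279713.33 / 8100.00 = 34.53 mm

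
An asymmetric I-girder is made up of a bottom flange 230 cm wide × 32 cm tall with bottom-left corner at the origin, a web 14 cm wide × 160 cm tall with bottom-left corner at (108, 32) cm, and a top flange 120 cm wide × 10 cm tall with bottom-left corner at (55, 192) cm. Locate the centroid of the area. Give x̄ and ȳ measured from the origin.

Part | A | x̄ᵢ | ȳᵢ | A·x̄ᵢ | A·ȳᵢ
bottom flange | 7360.00 | 115.00 | 16.00 | 846400.00 | 117760.00
web | 2240.00 | 115.00 | 112.00 | 257600.00 | 250880.00
top flange | 1200.00 | 115.00 | 197.00 | 138000.00 | 236400.00
Σ | 10800.00 |  |  | 1242000.00 | 605040.00
x̄ = 1242000.00 / 10800.00 = 115.00 cm
ȳ = 605040.00 / 10800.00 = 56.02 cm

x̄ = 115.00 cm, ȳ = 56.02 cm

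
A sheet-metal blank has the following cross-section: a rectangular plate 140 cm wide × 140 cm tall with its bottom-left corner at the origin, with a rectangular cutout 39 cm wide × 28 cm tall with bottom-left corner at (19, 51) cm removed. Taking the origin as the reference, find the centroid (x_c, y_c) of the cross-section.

plate: A = 140 × 140 = 19600.00, centroid at (70.00, 70.00).
hole: A = −(39 × 28) = -1092.00, centroid at (38.50, 65.00).
ΣA = 18508.00 cm²
ΣAx_c = (19600.00)(70.00) + (-1092.00)(38.50) = 1329958.00 cm³
ΣAy_c = (19600.00)(70.00) + (-1092.00)(65.00) = 1301020.00 cm³
x_c = 1329958.00 / 18508.00 = 71.86 cm
y_c = 1301020.00 / 18508.00 = 70.30 cm

x_c = 71.86 cm, y_c = 70.30 cm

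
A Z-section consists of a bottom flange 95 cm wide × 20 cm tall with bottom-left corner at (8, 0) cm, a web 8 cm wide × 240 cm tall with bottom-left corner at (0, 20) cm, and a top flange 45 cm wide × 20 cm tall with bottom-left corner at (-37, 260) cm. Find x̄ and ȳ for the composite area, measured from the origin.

x̄ = 21.20 cm, ȳ = 112.46 cm

bottom flange: A = 95 × 20 = 1900.00, centroid at (55.50, 10.00).
web: A = 8 × 240 = 1920.00, centroid at (4.00, 140.00).
top flange: A = 45 × 20 = 900.00, centroid at (-14.50, 270.00).
ΣA = 4720.00 cm², ΣAx̄ = 100080.00 cm³, ΣAȳ = 530800.00 cm³.
x̄ = 100080.00/4720.00 = 21.20 cm; ȳ = 530800.00/4720.00 = 112.46 cm.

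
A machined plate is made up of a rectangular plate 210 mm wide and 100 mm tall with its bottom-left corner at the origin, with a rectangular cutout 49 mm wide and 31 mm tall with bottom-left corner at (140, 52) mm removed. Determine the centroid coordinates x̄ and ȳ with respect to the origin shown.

Part | A | x̄ᵢ | ȳᵢ | A·x̄ᵢ | A·ȳᵢ
plate | 21000.00 | 105.00 | 50.00 | 2205000.00 | 1050000.00
hole | -1519.00 | 164.50 | 67.50 | -249875.50 | -102532.50
Σ | 19481.00 |  |  | 1955124.50 | 947467.50
x̄ = 1955124.50 / 19481.00 = 100.36 mm
ȳ = 947467.50 / 19481.00 = 48.64 mm

x̄ = 100.36 mm, ȳ = 48.64 mm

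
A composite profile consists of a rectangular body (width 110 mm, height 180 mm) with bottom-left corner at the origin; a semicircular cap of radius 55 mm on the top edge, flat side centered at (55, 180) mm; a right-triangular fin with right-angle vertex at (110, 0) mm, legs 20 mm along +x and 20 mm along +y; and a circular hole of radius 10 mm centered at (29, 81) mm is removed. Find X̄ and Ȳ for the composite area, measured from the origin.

X̄ = 55.84 mm, Ȳ = 111.47 mm

rectangular body: A = 110 × 180 = 19800.00, centroid at (55.00, 90.00).
semicircular top: A = ½π·55² = 4751.66, centroid at (55.00, 203.34).
triangular fin: A = ½·20·20 = 200.00, centroid at (116.67, 6.67).
hole: A = −π·10² = -314.16, centroid at (29.00, 81.00).
ΣA = 24437.50 mm², ΣAX̄ = 1364563.95 mm³, ΣAȲ = 2724101.70 mm³.
X̄ = 1364563.95/24437.50 = 55.84 mm; Ȳ = 2724101.70/24437.50 = 111.47 mm.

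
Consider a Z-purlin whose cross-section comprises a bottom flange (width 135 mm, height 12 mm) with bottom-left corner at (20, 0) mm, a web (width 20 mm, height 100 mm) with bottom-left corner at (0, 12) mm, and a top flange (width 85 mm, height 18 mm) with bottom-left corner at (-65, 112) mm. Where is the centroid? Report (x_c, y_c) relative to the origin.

x_c = 24.72 mm, y_c = 61.91 mm

bottom flange: A = 135 × 12 = 1620.00, centroid at (87.50, 6.00).
web: A = 20 × 100 = 2000.00, centroid at (10.00, 62.00).
top flange: A = 85 × 18 = 1530.00, centroid at (-22.50, 121.00).
ΣA = 5150.00 mm²
ΣAx_c = (1620.00)(87.50) + (2000.00)(10.00) + (1530.00)(-22.50) = 127325.00 mm³
ΣAy_c = (1620.00)(6.00) + (2000.00)(62.00) + (1530.00)(121.00) = 318850.00 mm³
x_c = 127325.00 / 5150.00 = 24.72 mm
y_c = 318850.00 / 5150.00 = 61.91 mm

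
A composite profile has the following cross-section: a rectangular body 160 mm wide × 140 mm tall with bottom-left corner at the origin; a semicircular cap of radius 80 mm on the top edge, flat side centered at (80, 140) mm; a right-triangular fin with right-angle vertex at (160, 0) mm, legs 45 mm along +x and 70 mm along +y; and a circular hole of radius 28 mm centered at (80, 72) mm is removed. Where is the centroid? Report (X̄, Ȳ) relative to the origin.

rectangular body: A = 160 × 140 = 22400.00, centroid at (80.00, 70.00).
semicircular top: A = ½π·80² = 10053.10, centroid at (80.00, 173.95).
triangular fin: A = ½·45·70 = 1575.00, centroid at (175.00, 23.33).
hole: A = −π·28² = -2463.01, centroid at (80.00, 72.00).
ΣA = 31565.09 mm², ΣAX̄ = 2674832.03 mm³, ΣAȲ = 3176180.22 mm³.
X̄ = 2674832.03/31565.09 = 84.74 mm; Ȳ = 3176180.22/31565.09 = 100.62 mm.

X̄ = 84.74 mm, Ȳ = 100.62 mm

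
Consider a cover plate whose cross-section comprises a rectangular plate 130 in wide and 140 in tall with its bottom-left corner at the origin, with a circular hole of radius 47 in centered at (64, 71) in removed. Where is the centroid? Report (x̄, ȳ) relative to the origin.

plate: A = 130 × 140 = 18200.00, centroid at (65.00, 70.00).
hole: A = −π·47² = -6939.78, centroid at (64.00, 71.00).
ΣA = 11260.22 in², ΣAx̄ = 738854.20 in³, ΣAȳ = 781275.75 in³.
x̄ = 738854.20/11260.22 = 65.62 in; ȳ = 781275.75/11260.22 = 69.38 in.

x̄ = 65.62 in, ȳ = 69.38 in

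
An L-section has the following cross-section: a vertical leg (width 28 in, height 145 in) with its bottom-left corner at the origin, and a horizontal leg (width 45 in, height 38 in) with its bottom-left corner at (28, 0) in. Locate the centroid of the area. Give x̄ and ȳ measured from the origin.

x̄ = 24.82 in, ȳ = 56.64 in

Part | A | x̄ᵢ | ȳᵢ | A·x̄ᵢ | A·ȳᵢ
vertical leg | 4060.00 | 14.00 | 72.50 | 56840.00 | 294350.00
horizontal leg | 1710.00 | 50.50 | 19.00 | 86355.00 | 32490.00
Σ | 5770.00 |  |  | 143195.00 | 326840.00
x̄ = 143195.00 / 5770.00 = 24.82 in
ȳ = 326840.00 / 5770.00 = 56.64 in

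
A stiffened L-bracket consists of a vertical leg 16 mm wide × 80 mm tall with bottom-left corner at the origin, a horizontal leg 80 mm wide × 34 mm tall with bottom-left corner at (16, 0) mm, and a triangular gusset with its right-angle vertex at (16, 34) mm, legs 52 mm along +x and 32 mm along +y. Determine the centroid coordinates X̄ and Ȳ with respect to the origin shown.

X̄ = 39.38 mm, Ȳ = 27.86 mm

vertical leg: A = 16 × 80 = 1280.00, centroid at (8.00, 40.00).
horizontal leg: A = 80 × 34 = 2720.00, centroid at (56.00, 17.00).
gusset: A = ½·52·32 = 832.00, centroid at (33.33, 44.67).
ΣA = 4832.00 mm², ΣAX̄ = 190293.33 mm³, ΣAȲ = 134602.67 mm³.
X̄ = 190293.33/4832.00 = 39.38 mm; Ȳ = 134602.67/4832.00 = 27.86 mm.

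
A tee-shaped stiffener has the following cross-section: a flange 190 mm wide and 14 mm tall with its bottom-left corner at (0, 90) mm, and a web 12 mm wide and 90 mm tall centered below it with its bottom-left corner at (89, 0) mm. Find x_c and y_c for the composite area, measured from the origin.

x_c = 95.00 mm, y_c = 81.98 mm

Part | A | x̄ᵢ | ȳᵢ | A·x̄ᵢ | A·ȳᵢ
web | 1080.00 | 95.00 | 45.00 | 102600.00 | 48600.00
flange | 2660.00 | 95.00 | 97.00 | 252700.00 | 258020.00
Σ | 3740.00 |  |  | 355300.00 | 306620.00
x_c = 355300.00 / 3740.00 = 95.00 mm
y_c = 306620.00 / 3740.00 = 81.98 mm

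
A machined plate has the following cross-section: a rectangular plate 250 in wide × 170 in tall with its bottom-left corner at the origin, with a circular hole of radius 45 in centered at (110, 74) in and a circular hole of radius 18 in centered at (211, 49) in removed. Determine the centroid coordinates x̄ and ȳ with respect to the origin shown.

Part | A | x̄ᵢ | ȳᵢ | A·x̄ᵢ | A·ȳᵢ
plate | 42500.00 | 125.00 | 85.00 | 5312500.00 | 3612500.00
hole 1 | -6361.73 | 110.00 | 74.00 | -699789.76 | -470767.66
hole 2 | -1017.88 | 211.00 | 49.00 | -214771.84 | -49875.92
Σ | 35120.40 |  |  | 4397938.40 | 3091856.42
x̄ = 4397938.40 / 35120.40 = 125.22 in
ȳ = 3091856.42 / 35120.40 = 88.04 in

x̄ = 125.22 in, ȳ = 88.04 in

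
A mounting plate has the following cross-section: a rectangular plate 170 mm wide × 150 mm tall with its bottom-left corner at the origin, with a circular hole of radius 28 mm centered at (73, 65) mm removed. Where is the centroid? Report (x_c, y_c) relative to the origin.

x_c = 86.28 mm, y_c = 76.07 mm

plate: A = 170 × 150 = 25500.00, centroid at (85.00, 75.00).
hole: A = −π·28² = -2463.01, centroid at (73.00, 65.00).
ΣA = 23036.99 mm², ΣAx_c = 1987700.37 mm³, ΣAy_c = 1752404.44 mm³.
x_c = 1987700.37/23036.99 = 86.28 mm; y_c = 1752404.44/23036.99 = 76.07 mm.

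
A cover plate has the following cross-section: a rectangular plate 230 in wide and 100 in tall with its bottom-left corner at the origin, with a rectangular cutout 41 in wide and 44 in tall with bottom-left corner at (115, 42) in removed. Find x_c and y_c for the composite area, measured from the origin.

x_c = 113.26 in, y_c = 48.81 in

plate: A = 230 × 100 = 23000.00, centroid at (115.00, 50.00).
hole: A = −(41 × 44) = -1804.00, centroid at (135.50, 64.00).
ΣA = 21196.00 in²
ΣAx_c = (23000.00)(115.00) + (-1804.00)(135.50) = 2400558.00 in³
ΣAy_c = (23000.00)(50.00) + (-1804.00)(64.00) = 1034544.00 in³
x_c = 2400558.00 / 21196.00 = 113.26 in
y_c = 1034544.00 / 21196.00 = 48.81 in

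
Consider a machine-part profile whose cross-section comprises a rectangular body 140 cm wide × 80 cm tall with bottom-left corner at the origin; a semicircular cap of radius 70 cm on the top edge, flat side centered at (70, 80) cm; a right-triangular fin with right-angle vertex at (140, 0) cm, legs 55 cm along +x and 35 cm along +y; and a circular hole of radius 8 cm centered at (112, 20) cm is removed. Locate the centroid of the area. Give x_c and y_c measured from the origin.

x_c = 73.90 cm, y_c = 66.11 cm

rectangular body: A = 140 × 80 = 11200.00, centroid at (70.00, 40.00).
semicircular top: A = ½π·70² = 7696.90, centroid at (70.00, 109.71).
triangular fin: A = ½·55·35 = 962.50, centroid at (158.33, 11.67).
hole: A = −π·8² = -201.06, centroid at (112.00, 20.00).
ΣA = 19658.34 cm²
ΣAx_c = (11200.00)(70.00) + (7696.90)(70.00) + (962.50)(158.33) + (-201.06)(112.00) = 1452660.04 cm³
ΣAy_c = (11200.00)(40.00) + (7696.90)(109.71) + (962.50)(11.67) + (-201.06)(20.00) = 1299626.75 cm³
x_c = 1452660.04 / 19658.34 = 73.90 cm
y_c = 1299626.75 / 19658.34 = 66.11 cm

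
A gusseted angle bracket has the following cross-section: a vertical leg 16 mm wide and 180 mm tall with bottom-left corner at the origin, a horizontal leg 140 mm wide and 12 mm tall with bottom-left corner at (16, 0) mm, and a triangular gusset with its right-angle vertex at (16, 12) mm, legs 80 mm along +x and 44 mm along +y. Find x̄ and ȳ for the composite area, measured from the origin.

vertical leg: A = 16 × 180 = 2880.00, centroid at (8.00, 90.00).
horizontal leg: A = 140 × 12 = 1680.00, centroid at (86.00, 6.00).
gusset: A = ½·80·44 = 1760.00, centroid at (42.67, 26.67).
ΣA = 6320.00 mm²
ΣAx̄ = (2880.00)(8.00) + (1680.00)(86.00) + (1760.00)(42.67) = 242613.33 mm³
ΣAȳ = (2880.00)(90.00) + (1680.00)(6.00) + (1760.00)(26.67) = 316213.33 mm³
x̄ = 242613.33 / 6320.00 = 38.39 mm
ȳ = 316213.33 / 6320.00 = 50.03 mm

x̄ = 38.39 mm, ȳ = 50.03 mm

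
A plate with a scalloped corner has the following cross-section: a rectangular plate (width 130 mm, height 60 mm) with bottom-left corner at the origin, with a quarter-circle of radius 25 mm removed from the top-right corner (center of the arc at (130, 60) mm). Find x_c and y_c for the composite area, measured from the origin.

Part | A | x̄ᵢ | ȳᵢ | A·x̄ᵢ | A·ȳᵢ
plate | 7800.00 | 65.00 | 30.00 | 507000.00 | 234000.00
removed quarter-circle | -490.87 | 119.39 | 49.39 | -58605.27 | -24244.10
Σ | 7309.13 |  |  | 448394.73 | 209755.90
x_c = 448394.73 / 7309.13 = 61.35 mm
y_c = 209755.90 / 7309.13 = 28.70 mm

x_c = 61.35 mm, y_c = 28.70 mm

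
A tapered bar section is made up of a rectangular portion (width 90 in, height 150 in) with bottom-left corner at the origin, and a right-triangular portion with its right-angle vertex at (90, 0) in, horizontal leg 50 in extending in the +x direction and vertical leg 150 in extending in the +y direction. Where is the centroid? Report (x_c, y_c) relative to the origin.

rectangular portion: A = 90 × 150 = 13500.00, centroid at (45.00, 75.00).
triangular portion: A = ½·50·150 = 3750.00, centroid at (106.67, 50.00).
ΣA = 17250.00 in²
ΣAx_c = (13500.00)(45.00) + (3750.00)(106.67) = 1007500.00 in³
ΣAy_c = (13500.00)(75.00) + (3750.00)(50.00) = 1200000.00 in³
x_c = 1007500.00 / 17250.00 = 58.41 in
y_c = 1200000.00 / 17250.00 = 69.57 in

x_c = 58.41 in, y_c = 69.57 in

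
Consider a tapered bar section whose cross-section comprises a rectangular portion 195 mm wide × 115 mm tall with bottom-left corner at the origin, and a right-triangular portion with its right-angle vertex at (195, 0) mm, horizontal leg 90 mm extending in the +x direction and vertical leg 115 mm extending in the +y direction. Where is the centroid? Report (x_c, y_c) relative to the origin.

x_c = 121.41 mm, y_c = 53.91 mm

rectangular portion: A = 195 × 115 = 22425.00, centroid at (97.50, 57.50).
triangular portion: A = ½·90·115 = 5175.00, centroid at (225.00, 38.33).
ΣA = 27600.00 mm², ΣAx_c = 3350812.50 mm³, ΣAy_c = 1487812.50 mm³.
x_c = 3350812.50/27600.00 = 121.41 mm; y_c = 1487812.50/27600.00 = 53.91 mm.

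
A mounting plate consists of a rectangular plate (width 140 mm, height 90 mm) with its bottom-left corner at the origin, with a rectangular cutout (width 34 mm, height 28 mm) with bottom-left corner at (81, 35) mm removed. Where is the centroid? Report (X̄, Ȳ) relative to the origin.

X̄ = 67.71 mm, Ȳ = 44.67 mm

Part | A | x̄ᵢ | ȳᵢ | A·x̄ᵢ | A·ȳᵢ
plate | 12600.00 | 70.00 | 45.00 | 882000.00 | 567000.00
hole | -952.00 | 98.00 | 49.00 | -93296.00 | -46648.00
Σ | 11648.00 |  |  | 788704.00 | 520352.00
X̄ = 788704.00 / 11648.00 = 67.71 mm
Ȳ = 520352.00 / 11648.00 = 44.67 mm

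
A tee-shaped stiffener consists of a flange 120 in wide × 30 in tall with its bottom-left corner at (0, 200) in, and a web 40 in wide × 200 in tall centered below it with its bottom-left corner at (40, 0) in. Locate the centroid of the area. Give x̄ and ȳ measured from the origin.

x̄ = 60.00 in, ȳ = 135.69 in

Part | A | x̄ᵢ | ȳᵢ | A·x̄ᵢ | A·ȳᵢ
web | 8000.00 | 60.00 | 100.00 | 480000.00 | 800000.00
flange | 3600.00 | 60.00 | 215.00 | 216000.00 | 774000.00
Σ | 11600.00 |  |  | 696000.00 | 1574000.00
x̄ = 696000.00 / 11600.00 = 60.00 in
ȳ = 1574000.00 / 11600.00 = 135.69 in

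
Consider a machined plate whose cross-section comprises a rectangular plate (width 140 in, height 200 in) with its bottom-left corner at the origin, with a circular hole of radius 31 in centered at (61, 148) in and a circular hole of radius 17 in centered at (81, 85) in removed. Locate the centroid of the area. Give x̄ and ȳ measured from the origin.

plate: A = 140 × 200 = 28000.00, centroid at (70.00, 100.00).
hole 1: A = −π·31² = -3019.07, centroid at (61.00, 148.00).
hole 2: A = −π·17² = -907.92, centroid at (81.00, 85.00).
ΣA = 24073.01 in², ΣAx̄ = 1702295.15 in³, ΣAȳ = 2276004.34 in³.
x̄ = 1702295.15/24073.01 = 70.71 in; ȳ = 2276004.34/24073.01 = 94.55 in.

x̄ = 70.71 in, ȳ = 94.55 in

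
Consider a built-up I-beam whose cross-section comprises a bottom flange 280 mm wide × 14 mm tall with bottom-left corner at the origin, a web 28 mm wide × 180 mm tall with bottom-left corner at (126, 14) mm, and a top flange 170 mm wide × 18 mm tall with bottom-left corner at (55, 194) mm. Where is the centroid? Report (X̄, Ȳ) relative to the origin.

X̄ = 140.00 mm, Ȳ = 97.57 mm

Part | A | x̄ᵢ | ȳᵢ | A·x̄ᵢ | A·ȳᵢ
bottom flange | 3920.00 | 140.00 | 7.00 | 548800.00 | 27440.00
web | 5040.00 | 140.00 | 104.00 | 705600.00 | 524160.00
top flange | 3060.00 | 140.00 | 203.00 | 428400.00 | 621180.00
Σ | 12020.00 |  |  | 1682800.00 | 1172780.00
X̄ = 1682800.00 / 12020.00 = 140.00 mm
Ȳ = 1172780.00 / 12020.00 = 97.57 mm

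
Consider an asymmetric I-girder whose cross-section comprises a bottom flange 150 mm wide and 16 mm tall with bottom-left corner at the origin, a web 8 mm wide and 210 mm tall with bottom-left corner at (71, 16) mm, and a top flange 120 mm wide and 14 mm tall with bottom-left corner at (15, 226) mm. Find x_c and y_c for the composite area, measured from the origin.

Part | A | x̄ᵢ | ȳᵢ | A·x̄ᵢ | A·ȳᵢ
bottom flange | 2400.00 | 75.00 | 8.00 | 180000.00 | 19200.00
web | 1680.00 | 75.00 | 121.00 | 126000.00 | 203280.00
top flange | 1680.00 | 75.00 | 233.00 | 126000.00 | 391440.00
Σ | 5760.00 |  |  | 432000.00 | 613920.00
x_c = 432000.00 / 5760.00 = 75.00 mm
y_c = 613920.00 / 5760.00 = 106.58 mm

x_c = 75.00 mm, y_c = 106.58 mm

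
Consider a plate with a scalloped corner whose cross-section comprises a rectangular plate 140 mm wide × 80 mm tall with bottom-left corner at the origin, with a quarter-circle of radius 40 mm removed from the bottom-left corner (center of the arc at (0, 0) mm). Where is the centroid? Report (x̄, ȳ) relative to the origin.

x̄ = 76.70 mm, ȳ = 42.91 mm

plate: A = 140 × 80 = 11200.00, centroid at (70.00, 40.00).
removed quarter-circle: A = −¼π·40² = -1256.64, centroid at (16.98, 16.98).
ΣA = 9943.36 mm², ΣAx̄ = 762666.67 mm³, ΣAȳ = 426666.67 mm³.
x̄ = 762666.67/9943.36 = 76.70 mm; ȳ = 426666.67/9943.36 = 42.91 mm.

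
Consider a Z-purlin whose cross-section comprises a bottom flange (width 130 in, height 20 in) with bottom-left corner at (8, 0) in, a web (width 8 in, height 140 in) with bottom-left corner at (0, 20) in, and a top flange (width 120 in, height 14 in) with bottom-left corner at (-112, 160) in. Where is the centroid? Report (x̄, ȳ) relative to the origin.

x̄ = 19.80 in, ȳ = 75.44 in

bottom flange: A = 130 × 20 = 2600.00, centroid at (73.00, 10.00).
web: A = 8 × 140 = 1120.00, centroid at (4.00, 90.00).
top flange: A = 120 × 14 = 1680.00, centroid at (-52.00, 167.00).
ΣA = 5400.00 in²
ΣAx̄ = (2600.00)(73.00) + (1120.00)(4.00) + (1680.00)(-52.00) = 106920.00 in³
ΣAȳ = (2600.00)(10.00) + (1120.00)(90.00) + (1680.00)(167.00) = 407360.00 in³
x̄ = 106920.00 / 5400.00 = 19.80 in
ȳ = 407360.00 / 5400.00 = 75.44 in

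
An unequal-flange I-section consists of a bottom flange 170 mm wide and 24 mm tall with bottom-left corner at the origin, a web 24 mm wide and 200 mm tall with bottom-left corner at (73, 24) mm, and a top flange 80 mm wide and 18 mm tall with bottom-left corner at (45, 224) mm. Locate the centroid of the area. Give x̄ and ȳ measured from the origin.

x̄ = 85.00 mm, ȳ = 94.93 mm

bottom flange: A = 170 × 24 = 4080.00, centroid at (85.00, 12.00).
web: A = 24 × 200 = 4800.00, centroid at (85.00, 124.00).
top flange: A = 80 × 18 = 1440.00, centroid at (85.00, 233.00).
ΣA = 10320.00 mm², ΣAx̄ = 877200.00 mm³, ΣAȳ = 979680.00 mm³.
x̄ = 877200.00/10320.00 = 85.00 mm; ȳ = 979680.00/10320.00 = 94.93 mm.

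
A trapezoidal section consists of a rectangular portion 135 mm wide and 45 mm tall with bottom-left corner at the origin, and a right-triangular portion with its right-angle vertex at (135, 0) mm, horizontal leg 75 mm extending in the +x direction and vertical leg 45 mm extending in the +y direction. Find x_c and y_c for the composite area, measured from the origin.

x_c = 87.61 mm, y_c = 20.87 mm

rectangular portion: A = 135 × 45 = 6075.00, centroid at (67.50, 22.50).
triangular portion: A = ½·75·45 = 1687.50, centroid at (160.00, 15.00).
ΣA = 7762.50 mm², ΣAx_c = 680062.50 mm³, ΣAy_c = 162000.00 mm³.
x_c = 680062.50/7762.50 = 87.61 mm; y_c = 162000.00/7762.50 = 20.87 mm.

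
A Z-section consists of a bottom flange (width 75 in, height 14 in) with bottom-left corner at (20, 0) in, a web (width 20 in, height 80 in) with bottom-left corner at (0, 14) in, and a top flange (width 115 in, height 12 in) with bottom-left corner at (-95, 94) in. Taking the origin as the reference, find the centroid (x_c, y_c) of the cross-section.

x_c = 6.11 in, y_c = 57.51 in

Part | A | x̄ᵢ | ȳᵢ | A·x̄ᵢ | A·ȳᵢ
bottom flange | 1050.00 | 57.50 | 7.00 | 60375.00 | 7350.00
web | 1600.00 | 10.00 | 54.00 | 16000.00 | 86400.00
top flange | 1380.00 | -37.50 | 100.00 | -51750.00 | 138000.00
Σ | 4030.00 |  |  | 24625.00 | 231750.00
x_c = 24625.00 / 4030.00 = 6.11 in
y_c = 231750.00 / 4030.00 = 57.51 in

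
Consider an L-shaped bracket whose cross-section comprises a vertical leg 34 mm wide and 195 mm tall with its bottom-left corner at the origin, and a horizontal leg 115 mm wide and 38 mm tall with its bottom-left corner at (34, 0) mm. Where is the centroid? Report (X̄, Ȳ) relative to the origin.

X̄ = 46.60 mm, Ȳ = 66.31 mm

vertical leg: A = 34 × 195 = 6630.00, centroid at (17.00, 97.50).
horizontal leg: A = 115 × 38 = 4370.00, centroid at (91.50, 19.00).
ΣA = 11000.00 mm², ΣAX̄ = 512565.00 mm³, ΣAȲ = 729455.00 mm³.
X̄ = 512565.00/11000.00 = 46.60 mm; Ȳ = 729455.00/11000.00 = 66.31 mm.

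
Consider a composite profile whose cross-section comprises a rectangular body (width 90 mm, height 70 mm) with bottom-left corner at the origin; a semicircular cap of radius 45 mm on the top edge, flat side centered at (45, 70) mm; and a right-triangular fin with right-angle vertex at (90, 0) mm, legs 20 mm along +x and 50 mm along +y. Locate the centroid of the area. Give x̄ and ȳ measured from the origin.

Part | A | x̄ᵢ | ȳᵢ | A·x̄ᵢ | A·ȳᵢ
rectangular body | 6300.00 | 45.00 | 35.00 | 283500.00 | 220500.00
semicircular top | 3180.86 | 45.00 | 89.10 | 143138.82 | 283410.38
triangular fin | 500.00 | 96.67 | 16.67 | 48333.33 | 8333.33
Σ | 9980.86 |  |  | 474972.15 | 512243.71
x̄ = 474972.15 / 9980.86 = 47.59 mm
ȳ = 512243.71 / 9980.86 = 51.32 mm

x̄ = 47.59 mm, ȳ = 51.32 mm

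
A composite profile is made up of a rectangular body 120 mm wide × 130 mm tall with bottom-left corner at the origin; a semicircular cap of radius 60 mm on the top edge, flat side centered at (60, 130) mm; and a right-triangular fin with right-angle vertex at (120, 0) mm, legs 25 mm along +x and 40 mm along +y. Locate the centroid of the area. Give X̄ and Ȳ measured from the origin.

Part | A | x̄ᵢ | ȳᵢ | A·x̄ᵢ | A·ȳᵢ
rectangular body | 15600.00 | 60.00 | 65.00 | 936000.00 | 1014000.00
semicircular top | 5654.87 | 60.00 | 155.46 | 339292.01 | 879132.68
triangular fin | 500.00 | 128.33 | 13.33 | 64166.67 | 6666.67
Σ | 21754.87 |  |  | 1339458.67 | 1899799.35
X̄ = 1339458.67 / 21754.87 = 61.57 mm
Ȳ = 1899799.35 / 21754.87 = 87.33 mm

X̄ = 61.57 mm, Ȳ = 87.33 mm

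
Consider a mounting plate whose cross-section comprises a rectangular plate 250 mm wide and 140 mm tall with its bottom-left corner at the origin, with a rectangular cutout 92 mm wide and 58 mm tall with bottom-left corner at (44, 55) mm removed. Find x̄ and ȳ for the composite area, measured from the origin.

Part | A | x̄ᵢ | ȳᵢ | A·x̄ᵢ | A·ȳᵢ
plate | 35000.00 | 125.00 | 70.00 | 4375000.00 | 2450000.00
hole | -5336.00 | 90.00 | 84.00 | -480240.00 | -448224.00
Σ | 29664.00 |  |  | 3894760.00 | 2001776.00
x̄ = 3894760.00 / 29664.00 = 131.30 mm
ȳ = 2001776.00 / 29664.00 = 67.48 mm

x̄ = 131.30 mm, ȳ = 67.48 mm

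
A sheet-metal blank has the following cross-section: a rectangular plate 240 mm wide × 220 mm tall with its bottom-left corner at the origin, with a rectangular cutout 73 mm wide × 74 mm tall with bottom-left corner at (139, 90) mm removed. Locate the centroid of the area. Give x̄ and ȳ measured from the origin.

plate: A = 240 × 220 = 52800.00, centroid at (120.00, 110.00).
hole: A = −(73 × 74) = -5402.00, centroid at (175.50, 127.00).
ΣA = 47398.00 mm²
ΣAx̄ = (52800.00)(120.00) + (-5402.00)(175.50) = 5387949.00 mm³
ΣAȳ = (52800.00)(110.00) + (-5402.00)(127.00) = 5121946.00 mm³
x̄ = 5387949.00 / 47398.00 = 113.67 mm
ȳ = 5121946.00 / 47398.00 = 108.06 mm

x̄ = 113.67 mm, ȳ = 108.06 mm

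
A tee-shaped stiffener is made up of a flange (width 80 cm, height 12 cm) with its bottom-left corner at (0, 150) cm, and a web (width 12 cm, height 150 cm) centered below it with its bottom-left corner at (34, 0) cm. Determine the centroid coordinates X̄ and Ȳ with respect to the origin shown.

X̄ = 40.00 cm, Ȳ = 103.17 cm

web: A = 12 × 150 = 1800.00, centroid at (40.00, 75.00).
flange: A = 80 × 12 = 960.00, centroid at (40.00, 156.00).
ΣA = 2760.00 cm², ΣAX̄ = 110400.00 cm³, ΣAȲ = 284760.00 cm³.
X̄ = 110400.00/2760.00 = 40.00 cm; Ȳ = 284760.00/2760.00 = 103.17 cm.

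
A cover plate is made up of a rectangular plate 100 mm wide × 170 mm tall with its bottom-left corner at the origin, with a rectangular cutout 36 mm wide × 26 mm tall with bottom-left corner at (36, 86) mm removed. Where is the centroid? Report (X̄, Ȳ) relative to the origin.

plate: A = 100 × 170 = 17000.00, centroid at (50.00, 85.00).
hole: A = −(36 × 26) = -936.00, centroid at (54.00, 99.00).
ΣA = 16064.00 mm²
ΣAX̄ = (17000.00)(50.00) + (-936.00)(54.00) = 799456.00 mm³
ΣAȲ = (17000.00)(85.00) + (-936.00)(99.00) = 1352336.00 mm³
X̄ = 799456.00 / 16064.00 = 49.77 mm
Ȳ = 1352336.00 / 16064.00 = 84.18 mm

X̄ = 49.77 mm, Ȳ = 84.18 mm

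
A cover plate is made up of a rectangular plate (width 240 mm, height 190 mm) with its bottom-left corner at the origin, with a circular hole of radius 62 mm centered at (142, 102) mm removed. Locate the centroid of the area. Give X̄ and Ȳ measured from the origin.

plate: A = 240 × 190 = 45600.00, centroid at (120.00, 95.00).
hole: A = −π·62² = -12076.28, centroid at (142.00, 102.00).
ΣA = 33523.72 mm², ΣAX̄ = 3757167.93 mm³, ΣAȲ = 3100219.22 mm³.
X̄ = 3757167.93/33523.72 = 112.07 mm; Ȳ = 3100219.22/33523.72 = 92.48 mm.

X̄ = 112.07 mm, Ȳ = 92.48 mm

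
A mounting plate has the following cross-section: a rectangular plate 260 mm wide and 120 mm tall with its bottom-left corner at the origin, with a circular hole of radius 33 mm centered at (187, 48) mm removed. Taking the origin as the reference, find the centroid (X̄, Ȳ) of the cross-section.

X̄ = 122.98 mm, Ȳ = 61.48 mm

plate: A = 260 × 120 = 31200.00, centroid at (130.00, 60.00).
hole: A = −π·33² = -3421.19, centroid at (187.00, 48.00).
ΣA = 27778.81 mm², ΣAX̄ = 3416236.65 mm³, ΣAȲ = 1707782.67 mm³.
X̄ = 3416236.65/27778.81 = 122.98 mm; Ȳ = 1707782.67/27778.81 = 61.48 mm.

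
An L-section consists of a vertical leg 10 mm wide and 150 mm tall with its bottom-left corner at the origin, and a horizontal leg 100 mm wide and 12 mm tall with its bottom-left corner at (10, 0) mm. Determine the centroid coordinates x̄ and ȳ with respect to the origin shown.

Part | A | x̄ᵢ | ȳᵢ | A·x̄ᵢ | A·ȳᵢ
vertical leg | 1500.00 | 5.00 | 75.00 | 7500.00 | 112500.00
horizontal leg | 1200.00 | 60.00 | 6.00 | 72000.00 | 7200.00
Σ | 2700.00 |  |  | 79500.00 | 119700.00
x̄ = 79500.00 / 2700.00 = 29.44 mm
ȳ = 119700.00 / 2700.00 = 44.33 mm

x̄ = 29.44 mm, ȳ = 44.33 mm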